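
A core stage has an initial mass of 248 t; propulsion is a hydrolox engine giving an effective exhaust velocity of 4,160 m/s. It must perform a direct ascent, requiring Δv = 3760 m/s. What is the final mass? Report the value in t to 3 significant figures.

m₀/m_f = exp(Δv / v_e) = exp(3760 / 4160.0) = exp(0.9038) = 2.4691.
m_f = m₀ / 2.4691 = 248 / 2.4691 = 100.441 t.

final mass ≈ 100 t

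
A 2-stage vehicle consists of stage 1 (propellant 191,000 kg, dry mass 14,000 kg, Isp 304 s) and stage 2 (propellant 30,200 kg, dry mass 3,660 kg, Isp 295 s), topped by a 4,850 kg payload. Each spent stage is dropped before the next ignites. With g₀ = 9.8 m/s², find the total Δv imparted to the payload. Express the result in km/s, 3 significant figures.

Ignition mass of stage 1 = 191,000+14,000 + 30,200+3,660 + 4,850 = 243,710 kg.
Stage 1: m₀ = 243,710 kg, m_f = 243,710 − 191,000 = 52,710 kg; Δv = 304×9.8×ln(4.624) = 2979.2×1.5312 ≈ 4562 m/s.
Stage 2: m₀ = 38,710 kg, m_f = 38,710 − 30,200 = 8,510 kg; Δv = 295×9.8×ln(4.549) = 2891.0×1.5149 ≈ 4379 m/s.
Total Δv = 4562 + 4379 = 8941 m/s.

Δv ≈ 8.94 km/s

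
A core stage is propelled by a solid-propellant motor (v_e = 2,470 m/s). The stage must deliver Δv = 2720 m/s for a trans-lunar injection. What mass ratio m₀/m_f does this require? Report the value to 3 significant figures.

mass ratio ≈ 3.01

m₀/m_f = exp(Δv / v_e) = exp(2720 / 2470.0) = exp(1.1012) = 3.0078.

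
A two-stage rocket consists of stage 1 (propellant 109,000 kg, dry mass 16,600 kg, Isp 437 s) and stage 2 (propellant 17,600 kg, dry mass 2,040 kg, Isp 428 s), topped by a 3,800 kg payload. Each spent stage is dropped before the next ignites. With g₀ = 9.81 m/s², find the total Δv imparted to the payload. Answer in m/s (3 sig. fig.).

Δv ≈ 11500 m/s

Ignition mass of stage 1 = 109,000+16,600 + 17,600+2,040 + 3,800 = 149,040 kg.
Stage 1: m₀ = 149,040 kg, m_f = 149,040 − 109,000 = 40,040 kg; Δv = 437×9.81×ln(3.722) = 4287.0×1.3143 ≈ 5635 m/s.
Stage 2: m₀ = 23,440 kg, m_f = 23,440 − 17,600 = 5,840 kg; Δv = 428×9.81×ln(4.014) = 4198.7×1.3897 ≈ 5835 m/s.
Total Δv = 5635 + 5835 = 11470 m/s.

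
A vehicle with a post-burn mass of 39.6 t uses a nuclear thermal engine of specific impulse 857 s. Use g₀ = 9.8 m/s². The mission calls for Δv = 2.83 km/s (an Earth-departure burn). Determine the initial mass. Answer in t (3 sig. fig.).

initial mass ≈ 55.5 t

v_e = Isp · g₀ = 857 × 9.8 = 8398.6 m/s.
By the Tsiolkovsky rocket equation, m₀/m_f = exp(Δv / v_e) = exp(2830 / 8398.6) = exp(0.3370) = 1.4007.
m₀ = m_f × 1.4007 = 39.6 × 1.4007 = 55.4677 t.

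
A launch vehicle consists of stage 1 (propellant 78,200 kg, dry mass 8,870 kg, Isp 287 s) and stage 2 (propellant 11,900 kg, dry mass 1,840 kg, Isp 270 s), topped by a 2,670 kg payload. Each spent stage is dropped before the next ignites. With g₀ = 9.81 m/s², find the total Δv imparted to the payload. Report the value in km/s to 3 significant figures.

Ignition mass of stage 1 = 78,200+8,870 + 11,900+1,840 + 2,670 = 103,480 kg.
Stage 1: m₀ = 103,480 kg, m_f = 103,480 − 78,200 = 25,280 kg; Δv = 287×9.81×ln(4.093) = 2815.5×1.4094 ≈ 3968 m/s.
Stage 2: m₀ = 16,410 kg, m_f = 16,410 − 11,900 = 4,510 kg; Δv = 270×9.81×ln(3.639) = 2648.7×1.2916 ≈ 3421 m/s.
Total Δv = 3968 + 3421 = 7389 m/s.

Δv ≈ 7.39 km/s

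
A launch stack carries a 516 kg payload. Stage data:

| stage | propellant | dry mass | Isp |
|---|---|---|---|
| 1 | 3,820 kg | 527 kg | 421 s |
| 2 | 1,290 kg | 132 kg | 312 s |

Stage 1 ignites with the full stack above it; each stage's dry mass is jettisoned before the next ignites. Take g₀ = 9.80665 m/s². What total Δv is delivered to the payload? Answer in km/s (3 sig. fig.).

Δv ≈ 7.22 km/s

Ignition mass of stage 1 = 3,820+527 + 1,290+132 + 516 = 6,285 kg.
Stage 1: m₀ = 6,285 kg, m_f = 6,285 − 3,820 = 2,465 kg; Δv = 421×9.80665×ln(2.55) = 4128.6×0.9360 ≈ 3864 m/s.
Stage 2: m₀ = 1,938 kg, m_f = 1,938 − 1,290 = 648 kg; Δv = 312×9.80665×ln(2.991) = 3059.7×1.0955 ≈ 3352 m/s.
Total Δv = 3864 + 3352 = 7216 m/s.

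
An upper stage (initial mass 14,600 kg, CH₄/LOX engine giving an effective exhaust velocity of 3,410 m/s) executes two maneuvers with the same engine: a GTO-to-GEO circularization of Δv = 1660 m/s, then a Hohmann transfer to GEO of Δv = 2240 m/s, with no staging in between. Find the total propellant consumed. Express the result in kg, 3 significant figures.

total propellant consumed ≈ 9950 kg

After the first burn: m = 14600 × exp(−1660/3410.0) = 14600 × 0.61459 = 8,973.01 kg.
After the second burn: m = 8,973.01 × exp(−2240/3410.0) = 8,973.01 × 0.51846 = 4,652.15 kg.
Total propellant = m₀ − m_final = 14600 − 4,652.15 = 9,947.85 kg.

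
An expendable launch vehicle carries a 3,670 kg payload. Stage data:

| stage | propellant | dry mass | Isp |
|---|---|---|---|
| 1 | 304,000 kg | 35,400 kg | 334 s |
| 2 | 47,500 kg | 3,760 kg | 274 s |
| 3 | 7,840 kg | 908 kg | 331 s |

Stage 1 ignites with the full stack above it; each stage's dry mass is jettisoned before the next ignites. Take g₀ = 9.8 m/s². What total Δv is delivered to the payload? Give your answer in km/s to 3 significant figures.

Ignition mass of stage 1 = 304,000+35,400 + 47,500+3,760 + 7,840+908 + 3,670 = 403,078 kg.
Stage 1: m₀ = 403,078 kg, m_f = 403,078 − 304,000 = 99,078 kg; Δv = 334×9.8×ln(4.068) = 3273.2×1.4032 ≈ 4593 m/s.
Stage 2: m₀ = 63,678 kg, m_f = 63,678 − 47,500 = 16,178 kg; Δv = 274×9.8×ln(3.936) = 2685.2×1.3702 ≈ 3679 m/s.
Stage 3: m₀ = 12,418 kg, m_f = 12,418 − 7,840 = 4,578 kg; Δv = 331×9.8×ln(2.713) = 3243.8×0.9979 ≈ 3237 m/s.
Total Δv = 4593 + 3679 + 3237 = 11509 m/s.

Δv ≈ 11.5 km/s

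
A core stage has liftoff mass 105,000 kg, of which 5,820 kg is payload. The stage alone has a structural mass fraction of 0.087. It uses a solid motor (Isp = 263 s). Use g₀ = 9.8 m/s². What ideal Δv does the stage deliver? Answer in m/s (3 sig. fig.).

Stage wet mass = m₀ − payload = 105,000 − 5,820 = 99,180 kg.
Stage dry mass = ε × stage wet mass = 0.087 × 99,180 = 8,628.66 kg.
Burnout mass m_f = stage dry + payload = 8,628.66 + 5,820 = 14,448.66 kg.
v_e = Isp · g₀ = 263 × 9.8 = 2577.4 m/s.
By the Tsiolkovsky rocket equation, Δv = v_e · ln(105,000/14,448.66) = 2577.4 × ln(7.267) = 2577.4 × 1.9834 ≈ 5112 m/s.

Δv ≈ 5110 m/s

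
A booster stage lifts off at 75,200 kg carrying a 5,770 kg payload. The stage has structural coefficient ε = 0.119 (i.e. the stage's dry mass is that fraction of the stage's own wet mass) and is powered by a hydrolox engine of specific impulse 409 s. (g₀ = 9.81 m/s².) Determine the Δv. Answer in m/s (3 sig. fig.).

Δv ≈ 6740 m/s

Stage wet mass = m₀ − payload = 75,200 − 5,770 = 69,430 kg.
Stage dry mass = ε × stage wet mass = 0.119 × 69,430 = 8,262.17 kg.
Burnout mass m_f = stage dry + payload = 8,262.17 + 5,770 = 14,032.17 kg.
v_e = Isp · g₀ = 409 × 9.81 = 4012.3 m/s.
Δv = v_e · ln(75,200/14,032.17) = 4012.3 × ln(5.359) = 4012.3 × 1.6788 ≈ 6736 m/s.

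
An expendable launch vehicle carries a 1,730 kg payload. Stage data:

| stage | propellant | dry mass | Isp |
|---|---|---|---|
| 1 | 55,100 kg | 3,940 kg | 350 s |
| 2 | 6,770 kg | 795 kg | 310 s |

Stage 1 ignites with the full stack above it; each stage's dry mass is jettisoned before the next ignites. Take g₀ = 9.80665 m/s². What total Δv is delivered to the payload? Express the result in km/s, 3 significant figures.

Δv ≈ 9.60 km/s

Ignition mass of stage 1 = 55,100+3,940 + 6,770+795 + 1,730 = 68,335 kg.
Stage 1: m₀ = 68,335 kg, m_f = 68,335 − 55,100 = 13,235 kg; Δv = 350×9.80665×ln(5.163) = 3432.3×1.6416 ≈ 5634 m/s.
Stage 2: m₀ = 9,295 kg, m_f = 9,295 − 6,770 = 2,525 kg; Δv = 310×9.80665×ln(3.681) = 3040.1×1.3032 ≈ 3962 m/s.
Total Δv = 5634 + 3962 = 9596 m/s.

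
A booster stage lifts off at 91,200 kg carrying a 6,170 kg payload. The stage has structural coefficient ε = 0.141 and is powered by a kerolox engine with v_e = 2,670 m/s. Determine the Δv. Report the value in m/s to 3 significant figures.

Stage wet mass = m₀ − payload = 91,200 − 6,170 = 85,030 kg.
Stage dry mass = ε × stage wet mass = 0.141 × 85,030 = 11,989.2 kg.
Burnout mass m_f = stage dry + payload = 11,989.2 + 6,170 = 18,159.2 kg.
Using Δv = v_e ln(m₀/m_f): Δv = v_e · ln(91,200/18,159.2) = 2670.0 × ln(5.022) = 2670.0 × 1.6139 ≈ 4309 m/s.

Δv ≈ 4310 m/s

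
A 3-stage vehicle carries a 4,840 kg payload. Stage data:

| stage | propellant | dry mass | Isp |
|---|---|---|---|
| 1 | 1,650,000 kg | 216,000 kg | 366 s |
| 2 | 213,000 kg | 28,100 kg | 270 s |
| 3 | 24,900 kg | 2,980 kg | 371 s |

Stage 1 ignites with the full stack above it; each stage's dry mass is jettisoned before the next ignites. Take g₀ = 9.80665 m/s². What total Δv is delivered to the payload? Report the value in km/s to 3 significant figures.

Ignition mass of stage 1 = 1,650,000+216,000 + 213,000+28,100 + 24,900+2,980 + 4,840 = 2,139,820 kg.
Stage 1: m₀ = 2,139,820 kg, m_f = 2,139,820 − 1,650,000 = 489,820 kg; Δv = 366×9.80665×ln(4.369) = 3589.2×1.4744 ≈ 5292 m/s.
Stage 2: m₀ = 273,820 kg, m_f = 273,820 − 213,000 = 60,820 kg; Δv = 270×9.80665×ln(4.502) = 2647.8×1.5046 ≈ 3984 m/s.
Stage 3: m₀ = 32,720 kg, m_f = 32,720 − 24,900 = 7,820 kg; Δv = 371×9.80665×ln(4.184) = 3638.3×1.4313 ≈ 5207 m/s.
Total Δv = 5292 + 3984 + 5207 = 14483 m/s.

Δv ≈ 14.5 km/s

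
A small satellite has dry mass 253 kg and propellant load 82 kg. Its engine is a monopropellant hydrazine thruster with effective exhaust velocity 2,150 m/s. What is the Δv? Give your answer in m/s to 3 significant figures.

m₀ = m_dry + m_prop = 253 + 82 = 335 kg.
Δv = v_e · ln(m₀/m_f) = 2150.0 × ln(1.324) = 2150.0 × 0.2807 ≈ 603.6 m/s.

Δv ≈ 604 m/s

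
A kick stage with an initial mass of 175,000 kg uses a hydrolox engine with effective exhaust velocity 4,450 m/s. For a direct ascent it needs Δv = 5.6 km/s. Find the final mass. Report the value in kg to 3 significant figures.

m₀/m_f = exp(Δv / v_e) = exp(5600 / 4450.0) = exp(1.2584) = 3.5199.
m_f = m₀ / 3.5199 = 175,000 / 3.5199 = 49,717.3 kg.

final mass ≈ 49700 kg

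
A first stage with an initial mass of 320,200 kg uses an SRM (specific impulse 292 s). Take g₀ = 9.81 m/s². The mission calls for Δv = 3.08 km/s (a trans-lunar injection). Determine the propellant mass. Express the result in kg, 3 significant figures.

propellant mass ≈ 211000 kg

v_e = Isp · g₀ = 292 × 9.81 = 2864.5 m/s.
Using Δv = v_e ln(m₀/m_f): m₀/m_f = exp(Δv / v_e) = exp(3080 / 2864.5) = exp(1.0752) = 2.9306.
m_f = 320,200 / 2.9306 = 109,261 kg, so propellant = m₀ − m_f = 320,200 − 109,261 = 210,939 kg.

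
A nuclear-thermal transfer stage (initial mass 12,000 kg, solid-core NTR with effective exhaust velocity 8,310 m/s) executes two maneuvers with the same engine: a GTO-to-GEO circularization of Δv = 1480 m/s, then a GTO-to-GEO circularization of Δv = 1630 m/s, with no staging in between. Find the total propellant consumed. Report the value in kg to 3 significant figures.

After the first burn: m = 12000 × exp(−1480/8310.0) = 12000 × 0.83686 = 10,042.3 kg.
After the second burn: m = 10,042.3 × exp(−1630/8310.0) = 10,042.3 × 0.82189 = 8,253.67 kg.
Total propellant = m₀ − m_final = 12000 − 8,253.67 = 3,746.33 kg.

total propellant consumed ≈ 3750 kg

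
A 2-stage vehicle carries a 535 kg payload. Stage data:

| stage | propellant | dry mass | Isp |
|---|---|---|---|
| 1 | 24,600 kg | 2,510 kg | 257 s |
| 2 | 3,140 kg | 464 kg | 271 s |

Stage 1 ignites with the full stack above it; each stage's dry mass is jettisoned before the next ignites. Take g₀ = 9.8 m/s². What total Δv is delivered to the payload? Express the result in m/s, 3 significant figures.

Δv ≈ 7670 m/s

Ignition mass of stage 1 = 24,600+2,510 + 3,140+464 + 535 = 31,249 kg.
Stage 1: m₀ = 31,249 kg, m_f = 31,249 − 24,600 = 6,649 kg; Δv = 257×9.8×ln(4.7) = 2518.6×1.5475 ≈ 3898 m/s.
Stage 2: m₀ = 4,139 kg, m_f = 4,139 − 3,140 = 999 kg; Δv = 271×9.8×ln(4.143) = 2655.8×1.4215 ≈ 3775 m/s.
Total Δv = 3898 + 3775 = 7673 m/s.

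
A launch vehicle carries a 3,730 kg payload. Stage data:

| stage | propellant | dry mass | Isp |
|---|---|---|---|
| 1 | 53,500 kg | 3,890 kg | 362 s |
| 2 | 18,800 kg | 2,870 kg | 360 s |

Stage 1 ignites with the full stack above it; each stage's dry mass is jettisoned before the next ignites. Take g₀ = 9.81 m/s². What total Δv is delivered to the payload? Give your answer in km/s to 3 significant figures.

Δv ≈ 8.45 km/s

Ignition mass of stage 1 = 53,500+3,890 + 18,800+2,870 + 3,730 = 82,790 kg.
Stage 1: m₀ = 82,790 kg, m_f = 82,790 − 53,500 = 29,290 kg; Δv = 362×9.81×ln(2.827) = 3551.2×1.0391 ≈ 3690 m/s.
Stage 2: m₀ = 25,400 kg, m_f = 25,400 − 18,800 = 6,600 kg; Δv = 360×9.81×ln(3.848) = 3531.6×1.3477 ≈ 4759 m/s.
Total Δv = 3690 + 4759 = 8449 m/s.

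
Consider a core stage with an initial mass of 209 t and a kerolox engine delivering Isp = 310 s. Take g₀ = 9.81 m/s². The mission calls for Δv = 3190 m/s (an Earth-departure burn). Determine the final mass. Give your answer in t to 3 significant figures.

v_e = Isp · g₀ = 310 × 9.81 = 3041.1 m/s.
Rocket equation: m₀/m_f = exp(Δv / v_e) = exp(3190 / 3041.1) = exp(1.0490) = 2.8547.
m_f = m₀ / 2.8547 = 209 / 2.8547 = 73.2126 t.

final mass ≈ 73.2 t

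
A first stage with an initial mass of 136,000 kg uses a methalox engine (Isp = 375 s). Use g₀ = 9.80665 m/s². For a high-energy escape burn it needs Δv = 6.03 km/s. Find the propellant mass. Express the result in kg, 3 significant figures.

v_e = Isp · g₀ = 375 × 9.80665 = 3677.5 m/s.
Rocket equation: m₀/m_f = exp(Δv / v_e) = exp(6030 / 3677.5) = exp(1.6397) = 5.1536.
m_f = 136,000 / 5.1536 = 26,389.3 kg, so propellant = m₀ − m_f = 136,000 − 26,389.3 = 109,610.7 kg.

propellant mass ≈ 110000 kg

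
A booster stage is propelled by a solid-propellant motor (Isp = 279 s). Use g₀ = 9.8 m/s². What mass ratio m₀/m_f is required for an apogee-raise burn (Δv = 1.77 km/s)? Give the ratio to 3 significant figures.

mass ratio ≈ 1.91

v_e = Isp · g₀ = 279 × 9.8 = 2734.2 m/s.
Rocket equation: m₀/m_f = exp(Δv / v_e) = exp(1770 / 2734.2) = exp(0.6474) = 1.9105.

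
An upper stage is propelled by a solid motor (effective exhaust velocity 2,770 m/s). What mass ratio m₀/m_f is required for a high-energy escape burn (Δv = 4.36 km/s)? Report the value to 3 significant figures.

mass ratio ≈ 4.83

m₀/m_f = exp(Δv / v_e) = exp(4360 / 2770.0) = exp(1.5740) = 4.8259.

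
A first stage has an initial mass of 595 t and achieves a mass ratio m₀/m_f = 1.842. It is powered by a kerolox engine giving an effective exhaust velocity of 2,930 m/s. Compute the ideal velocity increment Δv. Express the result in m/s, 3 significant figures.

Δv = v_e · ln(1.842) = 2930.0 × 0.6109 ≈ 1789.8 m/s.

Δv ≈ 1790 m/s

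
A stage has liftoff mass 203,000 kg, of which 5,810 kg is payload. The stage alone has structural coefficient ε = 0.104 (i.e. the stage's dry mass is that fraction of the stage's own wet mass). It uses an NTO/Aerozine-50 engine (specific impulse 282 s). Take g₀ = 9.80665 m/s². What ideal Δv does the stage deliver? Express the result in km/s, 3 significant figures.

Δv ≈ 5.65 km/s

Stage wet mass = m₀ − payload = 203,000 − 5,810 = 197,190 kg.
Stage dry mass = ε × stage wet mass = 0.104 × 197,190 = 20,507.8 kg.
Burnout mass m_f = stage dry + payload = 20,507.8 + 5,810 = 26,317.8 kg.
v_e = Isp · g₀ = 282 × 9.80665 = 2765.5 m/s.
Using Δv = v_e ln(m₀/m_f): Δv = v_e · ln(203,000/26,317.8) = 2765.5 × ln(7.713) = 2765.5 × 2.0430 ≈ 5650 m/s.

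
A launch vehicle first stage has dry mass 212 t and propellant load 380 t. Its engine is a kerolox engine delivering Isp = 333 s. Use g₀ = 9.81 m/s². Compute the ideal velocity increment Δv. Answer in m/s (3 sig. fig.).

Δv ≈ 3350 m/s

v_e = Isp · g₀ = 333 × 9.81 = 3266.7 m/s.
m₀ = m_dry + m_prop = 212 + 380 = 592 t.
Δv = v_e · ln(m₀/m_f) = 3266.7 × ln(2.792) = 3266.7 × 1.0269 ≈ 3354.7 m/s.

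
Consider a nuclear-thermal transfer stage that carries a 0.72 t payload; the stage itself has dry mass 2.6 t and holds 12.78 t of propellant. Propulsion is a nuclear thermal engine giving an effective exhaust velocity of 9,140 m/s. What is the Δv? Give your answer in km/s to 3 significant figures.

Δv ≈ 14.4 km/s

m₀ = payload + dry + propellant = 0.72 + 2.6 + 12.78 = 16.1 t.
m_f = payload + dry = 0.72 + 2.6 = 3.32 t.
Δv = v_e · ln(m₀/m_f) = 9140.0 × ln(4.849) = 9140.0 × 1.5789 ≈ 14430.7 m/s.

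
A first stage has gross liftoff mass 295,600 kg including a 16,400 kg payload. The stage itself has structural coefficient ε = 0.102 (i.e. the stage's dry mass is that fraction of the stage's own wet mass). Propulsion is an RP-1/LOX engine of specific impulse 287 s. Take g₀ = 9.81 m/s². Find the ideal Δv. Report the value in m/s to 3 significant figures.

Stage wet mass = m₀ − payload = 295,600 − 16,400 = 279,200 kg.
Stage dry mass = ε × stage wet mass = 0.102 × 279,200 = 28,478.4 kg.
Burnout mass m_f = stage dry + payload = 28,478.4 + 16,400 = 44,878.4 kg.
v_e = Isp · g₀ = 287 × 9.81 = 2815.5 m/s.
Δv = v_e · ln(295,600/44,878.4) = 2815.5 × ln(6.587) = 2815.5 × 1.8851 ≈ 5307 m/s.

Δv ≈ 5310 m/s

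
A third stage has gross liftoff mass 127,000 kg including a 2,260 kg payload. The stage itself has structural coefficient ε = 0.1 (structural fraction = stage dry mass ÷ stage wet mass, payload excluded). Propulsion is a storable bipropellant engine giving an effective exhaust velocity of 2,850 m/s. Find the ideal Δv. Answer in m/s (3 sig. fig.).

Δv ≈ 6140 m/s

Stage wet mass = m₀ − payload = 127,000 − 2,260 = 124,740 kg.
Stage dry mass = ε × stage wet mass = 0.1 × 124,740 = 12,474 kg.
Burnout mass m_f = stage dry + payload = 12,474 + 2,260 = 14,734 kg.
Δv = v_e · ln(127,000/14,734) = 2850.0 × ln(8.62) = 2850.0 × 2.1540 ≈ 6139 m/s.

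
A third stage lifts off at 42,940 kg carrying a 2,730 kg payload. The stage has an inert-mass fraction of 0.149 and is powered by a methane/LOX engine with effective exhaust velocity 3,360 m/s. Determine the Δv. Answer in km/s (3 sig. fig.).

Stage wet mass = m₀ − payload = 42,940 − 2,730 = 40,210 kg.
Stage dry mass = ε × stage wet mass = 0.149 × 40,210 = 5,991.29 kg.
Burnout mass m_f = stage dry + payload = 5,991.29 + 2,730 = 8,721.29 kg.
Δv = v_e · ln(42,940/8,721.29) = 3360.0 × ln(4.924) = 3360.0 × 1.5940 ≈ 5356 m/s.

Δv ≈ 5.36 km/s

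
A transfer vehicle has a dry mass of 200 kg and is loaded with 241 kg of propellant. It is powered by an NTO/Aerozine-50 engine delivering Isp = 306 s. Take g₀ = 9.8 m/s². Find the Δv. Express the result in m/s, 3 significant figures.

Δv ≈ 2370 m/s

v_e = Isp · g₀ = 306 × 9.8 = 2998.8 m/s.
m₀ = m_dry + m_prop = 200 + 241 = 441 kg.
By the Tsiolkovsky rocket equation, Δv = v_e · ln(m₀/m_f) = 2998.8 × ln(2.205) = 2998.8 × 0.7907 ≈ 2371.2 m/s.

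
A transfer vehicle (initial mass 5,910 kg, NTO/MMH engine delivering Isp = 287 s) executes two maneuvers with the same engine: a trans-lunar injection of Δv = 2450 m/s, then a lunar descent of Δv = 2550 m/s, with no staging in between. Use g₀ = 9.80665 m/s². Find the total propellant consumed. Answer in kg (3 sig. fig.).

v_e = Isp · g₀ = 287 × 9.80665 = 2814.5 m/s.
After the first burn: m = 5910 × exp(−2450/2814.5) = 5910 × 0.41875 = 2,474.81 kg.
After the second burn: m = 2,474.81 × exp(−2550/2814.5) = 2,474.81 × 0.40413 = 1,000.14 kg.
Total propellant = m₀ − m_final = 5910 − 1,000.14 = 4,909.86 kg.

total propellant consumed ≈ 4910 kg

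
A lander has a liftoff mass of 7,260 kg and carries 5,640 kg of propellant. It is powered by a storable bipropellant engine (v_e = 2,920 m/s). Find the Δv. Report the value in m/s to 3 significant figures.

Δv ≈ 4380 m/s

m_f = m₀ − m_prop = 7,260 − 5,640 = 1,620 kg.
Δv = v_e · ln(m₀/m_f) = 2920.0 × ln(4.481) = 2920.0 × 1.5000 ≈ 4379.9 m/s.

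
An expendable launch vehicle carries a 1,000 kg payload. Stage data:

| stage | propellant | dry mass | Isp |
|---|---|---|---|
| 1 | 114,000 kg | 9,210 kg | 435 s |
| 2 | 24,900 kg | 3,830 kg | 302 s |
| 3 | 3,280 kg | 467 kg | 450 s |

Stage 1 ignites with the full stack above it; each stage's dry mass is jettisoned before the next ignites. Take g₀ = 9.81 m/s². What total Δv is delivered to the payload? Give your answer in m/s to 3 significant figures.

Δv ≈ 14800 m/s

Ignition mass of stage 1 = 114,000+9,210 + 24,900+3,830 + 3,280+467 + 1,000 = 156,687 kg.
Stage 1: m₀ = 156,687 kg, m_f = 156,687 − 114,000 = 42,687 kg; Δv = 435×9.81×ln(3.671) = 4267.4×1.3004 ≈ 5549 m/s.
Stage 2: m₀ = 33,477 kg, m_f = 33,477 − 24,900 = 8,577 kg; Δv = 302×9.81×ln(3.903) = 2962.6×1.3618 ≈ 4034 m/s.
Stage 3: m₀ = 4,747 kg, m_f = 4,747 − 3,280 = 1,467 kg; Δv = 450×9.81×ln(3.236) = 4414.5×1.1743 ≈ 5184 m/s.
Total Δv = 5549 + 4034 + 5184 = 14767 m/s.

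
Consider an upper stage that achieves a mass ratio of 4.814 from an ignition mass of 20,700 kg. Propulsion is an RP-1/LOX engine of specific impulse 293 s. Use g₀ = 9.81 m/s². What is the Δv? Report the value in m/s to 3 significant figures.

Δv ≈ 4520 m/s

v_e = Isp · g₀ = 293 × 9.81 = 2874.3 m/s.
From the ideal rocket equation, Δv = v_e · ln(4.814) = 2874.3 × 1.5715 ≈ 4517.1 m/s.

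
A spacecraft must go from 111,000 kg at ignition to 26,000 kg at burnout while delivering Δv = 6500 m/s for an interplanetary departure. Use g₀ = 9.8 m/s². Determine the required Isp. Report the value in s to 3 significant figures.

ln(m₀/m_f) = ln(111000/26000) = ln(4.269) = 1.4514.
v_e = Δv / ln(m₀/m_f) = 6500 / 1.4514 = 4478.3 m/s.
Isp = v_e / g₀ = 4478.3 / 9.8 = 457.0 s.

Isp ≈ 457 s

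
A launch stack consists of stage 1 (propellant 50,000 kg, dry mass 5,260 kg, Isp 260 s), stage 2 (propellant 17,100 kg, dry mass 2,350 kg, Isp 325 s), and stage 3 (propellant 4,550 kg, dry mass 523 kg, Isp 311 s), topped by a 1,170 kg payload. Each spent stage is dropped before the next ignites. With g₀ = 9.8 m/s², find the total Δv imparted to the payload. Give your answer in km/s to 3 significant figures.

Ignition mass of stage 1 = 50,000+5,260 + 17,100+2,350 + 4,550+523 + 1,170 = 80,953 kg.
Stage 1: m₀ = 80,953 kg, m_f = 80,953 − 50,000 = 30,953 kg; Δv = 260×9.8×ln(2.615) = 2548.0×0.9614 ≈ 2450 m/s.
Stage 2: m₀ = 25,693 kg, m_f = 25,693 − 17,100 = 8,593 kg; Δv = 325×9.8×ln(2.99) = 3185.0×1.0953 ≈ 3488 m/s.
Stage 3: m₀ = 6,243 kg, m_f = 6,243 − 4,550 = 1,693 kg; Δv = 311×9.8×ln(3.688) = 3047.8×1.3050 ≈ 3977 m/s.
Total Δv = 2450 + 3488 + 3977 = 9915 m/s.

Δv ≈ 9.92 km/s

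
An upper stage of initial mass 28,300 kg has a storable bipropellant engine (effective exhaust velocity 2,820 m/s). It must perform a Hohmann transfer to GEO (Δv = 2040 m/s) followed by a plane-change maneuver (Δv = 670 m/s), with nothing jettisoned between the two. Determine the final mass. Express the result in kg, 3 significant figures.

After the first burn: m = 28300 × exp(−2040/2820.0) = 28300 × 0.48510 = 13,728.3 kg.
After the second burn: m = 13,728.3 × exp(−670/2820.0) = 13,728.3 × 0.78853 = 10,825.2 kg.

final mass ≈ 10800 kg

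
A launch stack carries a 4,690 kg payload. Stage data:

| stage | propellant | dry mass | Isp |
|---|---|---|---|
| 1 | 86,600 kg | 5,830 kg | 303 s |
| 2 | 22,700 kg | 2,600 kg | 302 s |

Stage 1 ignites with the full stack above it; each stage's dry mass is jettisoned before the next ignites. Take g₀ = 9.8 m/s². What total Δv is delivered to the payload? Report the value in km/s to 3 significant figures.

Δv ≈ 7.84 km/s

Ignition mass of stage 1 = 86,600+5,830 + 22,700+2,600 + 4,690 = 122,420 kg.
Stage 1: m₀ = 122,420 kg, m_f = 122,420 − 86,600 = 35,820 kg; Δv = 303×9.8×ln(3.418) = 2969.4×1.2290 ≈ 3649 m/s.
Stage 2: m₀ = 29,990 kg, m_f = 29,990 − 22,700 = 7,290 kg; Δv = 302×9.8×ln(4.114) = 2959.6×1.4144 ≈ 4186 m/s.
Total Δv = 3649 + 4186 = 7835 m/s.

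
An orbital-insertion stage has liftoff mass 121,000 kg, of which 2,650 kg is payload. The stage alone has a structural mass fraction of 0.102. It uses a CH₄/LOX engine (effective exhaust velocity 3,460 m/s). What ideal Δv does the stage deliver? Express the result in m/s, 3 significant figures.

Δv ≈ 7290 m/s

Stage wet mass = m₀ − payload = 121,000 − 2,650 = 118,350 kg.
Stage dry mass = ε × stage wet mass = 0.102 × 118,350 = 12,071.7 kg.
Burnout mass m_f = stage dry + payload = 12,071.7 + 2,650 = 14,721.7 kg.
Δv = v_e · ln(121,000/14,721.7) = 3460.0 × ln(8.219) = 3460.0 × 2.1065 ≈ 7288 m/s.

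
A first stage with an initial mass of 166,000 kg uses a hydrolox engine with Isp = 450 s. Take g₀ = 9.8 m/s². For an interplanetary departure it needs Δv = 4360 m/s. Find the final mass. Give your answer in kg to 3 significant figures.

final mass ≈ 61800 kg

v_e = Isp · g₀ = 450 × 9.8 = 4410.0 m/s.
From the ideal rocket equation, m₀/m_f = exp(Δv / v_e) = exp(4360 / 4410.0) = exp(0.9887) = 2.6876.
m_f = m₀ / 2.6876 = 166,000 / 2.6876 = 61,765.1 kg.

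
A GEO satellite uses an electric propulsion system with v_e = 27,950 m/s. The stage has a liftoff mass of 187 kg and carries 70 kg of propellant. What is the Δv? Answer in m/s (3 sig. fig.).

m_f = m₀ − m_prop = 187 − 70 = 117 kg.
Using Δv = v_e ln(m₀/m_f): Δv = v_e · ln(m₀/m_f) = 27950.0 × ln(1.598) = 27950.0 × 0.4689 ≈ 13106.7 m/s.

Δv ≈ 13100 m/s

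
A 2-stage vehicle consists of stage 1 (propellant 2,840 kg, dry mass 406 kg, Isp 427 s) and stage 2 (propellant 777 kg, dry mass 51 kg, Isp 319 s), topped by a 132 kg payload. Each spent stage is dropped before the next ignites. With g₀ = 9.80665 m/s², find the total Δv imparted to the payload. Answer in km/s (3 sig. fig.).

Ignition mass of stage 1 = 2,840+406 + 777+51 + 132 = 4,206 kg.
Stage 1: m₀ = 4,206 kg, m_f = 4,206 − 2,840 = 1,366 kg; Δv = 427×9.80665×ln(3.079) = 4187.4×1.1246 ≈ 4709 m/s.
Stage 2: m₀ = 960 kg, m_f = 960 − 777 = 183 kg; Δv = 319×9.80665×ln(5.246) = 3128.3×1.6574 ≈ 5185 m/s.
Total Δv = 4709 + 5185 = 9894 m/s.

Δv ≈ 9.89 km/s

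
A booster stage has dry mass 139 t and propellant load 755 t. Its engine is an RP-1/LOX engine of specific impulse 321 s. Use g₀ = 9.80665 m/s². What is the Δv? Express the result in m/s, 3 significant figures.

Δv ≈ 5860 m/s

v_e = Isp · g₀ = 321 × 9.80665 = 3147.9 m/s.
m₀ = m_dry + m_prop = 139 + 755 = 894 t.
Using Δv = v_e ln(m₀/m_f): Δv = v_e · ln(m₀/m_f) = 3147.9 × ln(6.432) = 3147.9 × 1.8612 ≈ 5859.0 m/s.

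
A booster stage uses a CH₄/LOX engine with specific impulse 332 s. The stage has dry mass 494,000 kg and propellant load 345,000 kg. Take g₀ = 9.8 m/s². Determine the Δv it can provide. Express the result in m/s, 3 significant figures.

v_e = Isp · g₀ = 332 × 9.8 = 3253.6 m/s.
m₀ = m_dry + m_prop = 494,000 + 345,000 = 839,000 kg.
Rocket equation: Δv = v_e · ln(m₀/m_f) = 3253.6 × ln(1.698) = 3253.6 × 0.5297 ≈ 1723.4 m/s.

Δv ≈ 1720 m/s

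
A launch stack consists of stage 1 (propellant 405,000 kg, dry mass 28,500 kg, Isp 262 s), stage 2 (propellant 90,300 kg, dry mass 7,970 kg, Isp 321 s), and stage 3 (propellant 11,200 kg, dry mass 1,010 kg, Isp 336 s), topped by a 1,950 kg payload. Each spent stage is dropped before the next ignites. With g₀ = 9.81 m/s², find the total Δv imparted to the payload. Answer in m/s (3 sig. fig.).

Δv ≈ 13800 m/s

Ignition mass of stage 1 = 405,000+28,500 + 90,300+7,970 + 11,200+1,010 + 1,950 = 545,930 kg.
Stage 1: m₀ = 545,930 kg, m_f = 545,930 − 405,000 = 140,930 kg; Δv = 262×9.81×ln(3.874) = 2570.2×1.3542 ≈ 3481 m/s.
Stage 2: m₀ = 112,430 kg, m_f = 112,430 − 90,300 = 22,130 kg; Δv = 321×9.81×ln(5.08) = 3149.0×1.6254 ≈ 5118 m/s.
Stage 3: m₀ = 14,160 kg, m_f = 14,160 − 11,200 = 2,960 kg; Δv = 336×9.81×ln(4.784) = 3296.2×1.5652 ≈ 5159 m/s.
Total Δv = 3481 + 5118 + 5159 = 13758 m/s.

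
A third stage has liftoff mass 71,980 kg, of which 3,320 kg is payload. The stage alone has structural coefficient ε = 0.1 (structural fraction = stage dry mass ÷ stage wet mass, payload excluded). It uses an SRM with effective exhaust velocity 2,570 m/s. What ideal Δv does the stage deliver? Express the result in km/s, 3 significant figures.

Stage wet mass = m₀ − payload = 71,980 − 3,320 = 68,660 kg.
Stage dry mass = ε × stage wet mass = 0.1 × 68,660 = 6,866 kg.
Burnout mass m_f = stage dry + payload = 6,866 + 3,320 = 10,186 kg.
Using Δv = v_e ln(m₀/m_f): Δv = v_e · ln(71,980/10,186) = 2570.0 × ln(7.067) = 2570.0 × 1.9554 ≈ 5025 m/s.

Δv ≈ 5.03 km/s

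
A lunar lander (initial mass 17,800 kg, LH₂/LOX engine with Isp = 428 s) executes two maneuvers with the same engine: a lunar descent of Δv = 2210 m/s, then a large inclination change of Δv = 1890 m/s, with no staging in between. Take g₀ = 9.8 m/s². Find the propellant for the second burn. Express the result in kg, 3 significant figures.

propellant for the second burn ≈ 3810 kg

v_e = Isp · g₀ = 428 × 9.8 = 4194.4 m/s.
After the first burn: m = 17800 × exp(−2210/4194.4) = 17800 × 0.59044 = 10,509.8 kg.
After the second burn: m = 10,509.8 × exp(−1890/4194.4) = 10,509.8 × 0.63725 = 6,697.37 kg.
Second-burn propellant = 10,509.8 − 6,697.37 = 3,812.43 kg.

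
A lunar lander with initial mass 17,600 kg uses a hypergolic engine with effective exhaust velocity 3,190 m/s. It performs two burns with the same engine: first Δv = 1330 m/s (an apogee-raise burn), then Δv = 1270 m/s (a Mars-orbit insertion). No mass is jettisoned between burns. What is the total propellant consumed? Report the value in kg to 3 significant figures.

After the first burn: m = 17600 × exp(−1330/3190.0) = 17600 × 0.65907 = 11,599.6 kg.
After the second burn: m = 11,599.6 × exp(−1270/3190.0) = 11,599.6 × 0.67158 = 7,790.06 kg.
Total propellant = m₀ − m_final = 17600 − 7,790.06 = 9,809.94 kg.

total propellant consumed ≈ 9810 kg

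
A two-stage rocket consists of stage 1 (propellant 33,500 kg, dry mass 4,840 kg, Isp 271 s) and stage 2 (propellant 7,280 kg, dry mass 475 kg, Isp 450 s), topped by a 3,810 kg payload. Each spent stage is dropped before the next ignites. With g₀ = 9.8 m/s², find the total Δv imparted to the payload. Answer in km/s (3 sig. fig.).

Ignition mass of stage 1 = 33,500+4,840 + 7,280+475 + 3,810 = 49,905 kg.
Stage 1: m₀ = 49,905 kg, m_f = 49,905 − 33,500 = 16,405 kg; Δv = 271×9.8×ln(3.042) = 2655.8×1.1125 ≈ 2955 m/s.
Stage 2: m₀ = 11,565 kg, m_f = 11,565 − 7,280 = 4,285 kg; Δv = 450×9.8×ln(2.699) = 4410.0×0.9929 ≈ 4379 m/s.
Total Δv = 2955 + 4379 = 7334 m/s.

Δv ≈ 7.33 km/s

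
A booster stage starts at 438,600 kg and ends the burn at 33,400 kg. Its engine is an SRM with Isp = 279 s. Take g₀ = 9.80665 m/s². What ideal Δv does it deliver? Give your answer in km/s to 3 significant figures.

Δv ≈ 7.05 km/s

v_e = Isp · g₀ = 279 × 9.80665 = 2736.1 m/s.
Using Δv = v_e ln(m₀/m_f): Δv = v_e · ln(m₀/m_f) = 2736.1 × ln(13.13) = 2736.1 × 2.5750 ≈ 7045.4 m/s.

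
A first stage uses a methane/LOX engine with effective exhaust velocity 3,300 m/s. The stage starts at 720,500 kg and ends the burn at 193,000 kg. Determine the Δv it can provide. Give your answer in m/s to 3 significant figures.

Δv ≈ 4350 m/s

Δv = v_e · ln(m₀/m_f) = 3300.0 × ln(3.733) = 3300.0 × 1.3173 ≈ 4346.9 m/s.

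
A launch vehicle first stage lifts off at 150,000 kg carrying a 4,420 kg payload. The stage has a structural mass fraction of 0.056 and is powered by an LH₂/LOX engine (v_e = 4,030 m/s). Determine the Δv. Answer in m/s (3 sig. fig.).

Stage wet mass = m₀ − payload = 150,000 − 4,420 = 145,580 kg.
Stage dry mass = ε × stage wet mass = 0.056 × 145,580 = 8,152.48 kg.
Burnout mass m_f = stage dry + payload = 8,152.48 + 4,420 = 12,572.48 kg.
Δv = v_e · ln(150,000/12,572.48) = 4030.0 × ln(11.93) = 4030.0 × 2.4791 ≈ 9991 m/s.

Δv ≈ 9990 m/s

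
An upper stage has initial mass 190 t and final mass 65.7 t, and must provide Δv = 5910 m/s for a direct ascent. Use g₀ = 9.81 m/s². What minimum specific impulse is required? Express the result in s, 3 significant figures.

Isp ≈ 567 s

ln(m₀/m_f) = ln(190000/65700) = ln(2.892) = 1.0619.
By the Tsiolkovsky rocket equation, v_e = Δv / ln(m₀/m_f) = 5910 / 1.0619 = 5565.4 m/s.
Isp = v_e / g₀ = 5565.4 / 9.81 = 567.3 s.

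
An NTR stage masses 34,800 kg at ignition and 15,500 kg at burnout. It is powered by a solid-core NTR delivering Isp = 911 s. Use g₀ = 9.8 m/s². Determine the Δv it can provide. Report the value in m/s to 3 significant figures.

v_e = Isp · g₀ = 911 × 9.8 = 8927.8 m/s.
Δv = v_e · ln(m₀/m_f) = 8927.8 × ln(2.245) = 8927.8 × 0.8088 ≈ 7220.6 m/s.

Δv ≈ 7220 m/s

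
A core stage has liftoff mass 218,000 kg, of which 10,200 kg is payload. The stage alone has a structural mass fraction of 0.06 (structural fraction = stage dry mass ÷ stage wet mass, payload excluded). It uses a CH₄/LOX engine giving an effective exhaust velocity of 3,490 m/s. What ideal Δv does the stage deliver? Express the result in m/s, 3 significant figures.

Stage wet mass = m₀ − payload = 218,000 − 10,200 = 207,800 kg.
Stage dry mass = ε × stage wet mass = 0.06 × 207,800 = 12,468 kg.
Burnout mass m_f = stage dry + payload = 12,468 + 10,200 = 22,668 kg.
Using Δv = v_e ln(m₀/m_f): Δv = v_e · ln(218,000/22,668) = 3490.0 × ln(9.617) = 3490.0 × 2.2635 ≈ 7900 m/s.

Δv ≈ 7900 m/s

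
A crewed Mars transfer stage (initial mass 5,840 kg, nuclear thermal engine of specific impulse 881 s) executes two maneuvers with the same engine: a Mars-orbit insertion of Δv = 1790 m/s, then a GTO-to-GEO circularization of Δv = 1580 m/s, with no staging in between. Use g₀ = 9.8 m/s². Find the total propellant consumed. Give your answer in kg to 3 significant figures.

v_e = Isp · g₀ = 881 × 9.8 = 8633.8 m/s.
After the first burn: m = 5840 × exp(−1790/8633.8) = 5840 × 0.81276 = 4,746.52 kg.
After the second burn: m = 4,746.52 × exp(−1580/8633.8) = 4,746.52 × 0.83277 = 3,952.76 kg.
Total propellant = m₀ − m_final = 5840 − 3,952.76 = 1,887.24 kg.

total propellant consumed ≈ 1890 kg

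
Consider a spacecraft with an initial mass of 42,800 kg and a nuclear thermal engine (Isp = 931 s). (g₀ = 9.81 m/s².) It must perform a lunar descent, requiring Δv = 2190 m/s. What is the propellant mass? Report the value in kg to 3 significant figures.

v_e = Isp · g₀ = 931 × 9.81 = 9133.1 m/s.
By the Tsiolkovsky rocket equation, m₀/m_f = exp(Δv / v_e) = exp(2190 / 9133.1) = exp(0.2398) = 1.2710.
m_f = 42,800 / 1.2710 = 33,674.3 kg, so propellant = m₀ − m_f = 42,800 − 33,674.3 = 9,125.7 kg.

propellant mass ≈ 9130 kg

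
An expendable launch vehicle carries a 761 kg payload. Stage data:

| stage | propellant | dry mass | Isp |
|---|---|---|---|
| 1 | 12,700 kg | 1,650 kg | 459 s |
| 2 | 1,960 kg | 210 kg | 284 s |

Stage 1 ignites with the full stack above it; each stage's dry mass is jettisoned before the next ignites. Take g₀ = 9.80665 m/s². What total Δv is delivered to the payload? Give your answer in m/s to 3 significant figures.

Ignition mass of stage 1 = 12,700+1,650 + 1,960+210 + 761 = 17,281 kg.
Stage 1: m₀ = 17,281 kg, m_f = 17,281 − 12,700 = 4,581 kg; Δv = 459×9.80665×ln(3.772) = 4501.3×1.3277 ≈ 5976 m/s.
Stage 2: m₀ = 2,931 kg, m_f = 2,931 − 1,960 = 971 kg; Δv = 284×9.80665×ln(3.019) = 2785.1×1.1048 ≈ 3077 m/s.
Total Δv = 5976 + 3077 = 9053 m/s.

Δv ≈ 9050 m/s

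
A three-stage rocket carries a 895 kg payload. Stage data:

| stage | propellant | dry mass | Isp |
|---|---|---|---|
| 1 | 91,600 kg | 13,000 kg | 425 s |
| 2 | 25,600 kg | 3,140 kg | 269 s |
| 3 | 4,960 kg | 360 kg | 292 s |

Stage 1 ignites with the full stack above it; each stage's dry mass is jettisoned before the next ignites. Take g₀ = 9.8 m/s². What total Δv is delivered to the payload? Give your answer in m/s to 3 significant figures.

Ignition mass of stage 1 = 91,600+13,000 + 25,600+3,140 + 4,960+360 + 895 = 139,555 kg.
Stage 1: m₀ = 139,555 kg, m_f = 139,555 − 91,600 = 47,955 kg; Δv = 425×9.8×ln(2.91) = 4165.0×1.0682 ≈ 4449 m/s.
Stage 2: m₀ = 34,955 kg, m_f = 34,955 − 25,600 = 9,355 kg; Δv = 269×9.8×ln(3.737) = 2636.2×1.3182 ≈ 3475 m/s.
Stage 3: m₀ = 6,215 kg, m_f = 6,215 − 4,960 = 1,255 kg; Δv = 292×9.8×ln(4.952) = 2861.6×1.5998 ≈ 4578 m/s.
Total Δv = 4449 + 3475 + 4578 = 12502 m/s.

Δv ≈ 12500 m/s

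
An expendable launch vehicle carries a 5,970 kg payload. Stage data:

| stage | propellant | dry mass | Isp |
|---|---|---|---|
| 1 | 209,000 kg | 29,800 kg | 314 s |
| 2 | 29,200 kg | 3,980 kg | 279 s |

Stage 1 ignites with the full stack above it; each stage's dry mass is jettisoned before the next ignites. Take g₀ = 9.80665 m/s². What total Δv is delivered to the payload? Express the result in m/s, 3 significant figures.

Δv ≈ 8040 m/s

Ignition mass of stage 1 = 209,000+29,800 + 29,200+3,980 + 5,970 = 277,950 kg.
Stage 1: m₀ = 277,950 kg, m_f = 277,950 − 209,000 = 68,950 kg; Δv = 314×9.80665×ln(4.031) = 3079.3×1.3941 ≈ 4293 m/s.
Stage 2: m₀ = 39,150 kg, m_f = 39,150 − 29,200 = 9,950 kg; Δv = 279×9.80665×ln(3.935) = 2736.1×1.3698 ≈ 3748 m/s.
Total Δv = 4293 + 3748 = 8041 m/s.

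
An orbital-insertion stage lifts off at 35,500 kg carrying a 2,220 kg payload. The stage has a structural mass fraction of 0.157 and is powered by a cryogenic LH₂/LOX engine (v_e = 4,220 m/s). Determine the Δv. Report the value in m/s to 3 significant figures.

Stage wet mass = m₀ − payload = 35,500 − 2,220 = 33,280 kg.
Stage dry mass = ε × stage wet mass = 0.157 × 33,280 = 5,224.96 kg.
Burnout mass m_f = stage dry + payload = 5,224.96 + 2,220 = 7,444.96 kg.
Δv = v_e · ln(35,500/7,444.96) = 4220.0 × ln(4.768) = 4220.0 × 1.5620 ≈ 6592 m/s.

Δv ≈ 6590 m/s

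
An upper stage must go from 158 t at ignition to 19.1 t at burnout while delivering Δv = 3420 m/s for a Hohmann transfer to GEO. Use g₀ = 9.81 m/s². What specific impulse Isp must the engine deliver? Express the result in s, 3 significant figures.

Isp ≈ 165 s

ln(m₀/m_f) = ln(158000/19100) = ln(8.272) = 2.1129.
From the ideal rocket equation, v_e = Δv / ln(m₀/m_f) = 3420 / 2.1129 = 1618.6 m/s.
Isp = v_e / g₀ = 1618.6 / 9.81 = 165.0 s.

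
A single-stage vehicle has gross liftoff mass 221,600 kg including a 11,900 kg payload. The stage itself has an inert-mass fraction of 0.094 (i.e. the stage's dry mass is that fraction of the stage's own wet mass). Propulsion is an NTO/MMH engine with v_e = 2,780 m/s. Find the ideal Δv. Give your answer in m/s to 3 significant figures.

Stage wet mass = m₀ − payload = 221,600 − 11,900 = 209,700 kg.
Stage dry mass = ε × stage wet mass = 0.094 × 209,700 = 19,711.8 kg.
Burnout mass m_f = stage dry + payload = 19,711.8 + 11,900 = 31,611.8 kg.
Δv = v_e · ln(221,600/31,611.8) = 2780.0 × ln(7.01) = 2780.0 × 1.9473 ≈ 5414 m/s.

Δv ≈ 5410 m/s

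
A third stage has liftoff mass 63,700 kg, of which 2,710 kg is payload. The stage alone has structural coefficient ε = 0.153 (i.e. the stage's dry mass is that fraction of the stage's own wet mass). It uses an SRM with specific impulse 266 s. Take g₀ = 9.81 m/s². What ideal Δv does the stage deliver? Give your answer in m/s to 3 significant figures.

Δv ≈ 4350 m/s

Stage wet mass = m₀ − payload = 63,700 − 2,710 = 60,990 kg.
Stage dry mass = ε × stage wet mass = 0.153 × 60,990 = 9,331.47 kg.
Burnout mass m_f = stage dry + payload = 9,331.47 + 2,710 = 12,041.47 kg.
v_e = Isp · g₀ = 266 × 9.81 = 2609.5 m/s.
By the Tsiolkovsky rocket equation, Δv = v_e · ln(63,700/12,041.47) = 2609.5 × ln(5.29) = 2609.5 × 1.6658 ≈ 4347 m/s.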